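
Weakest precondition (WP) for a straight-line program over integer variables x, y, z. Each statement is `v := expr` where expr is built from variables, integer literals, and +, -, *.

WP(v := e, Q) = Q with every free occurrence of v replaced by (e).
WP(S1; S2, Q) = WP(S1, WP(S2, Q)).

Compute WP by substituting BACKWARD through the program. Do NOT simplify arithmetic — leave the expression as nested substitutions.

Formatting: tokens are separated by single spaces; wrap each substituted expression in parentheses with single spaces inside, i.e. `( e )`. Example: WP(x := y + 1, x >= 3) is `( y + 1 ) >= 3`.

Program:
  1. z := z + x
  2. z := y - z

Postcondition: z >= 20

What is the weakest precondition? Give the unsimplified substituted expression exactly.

Answer: ( y - ( z + x ) ) >= 20

Derivation:
post: z >= 20
stmt 2: z := y - z  -- replace 1 occurrence(s) of z with (y - z)
  => ( y - z ) >= 20
stmt 1: z := z + x  -- replace 1 occurrence(s) of z with (z + x)
  => ( y - ( z + x ) ) >= 20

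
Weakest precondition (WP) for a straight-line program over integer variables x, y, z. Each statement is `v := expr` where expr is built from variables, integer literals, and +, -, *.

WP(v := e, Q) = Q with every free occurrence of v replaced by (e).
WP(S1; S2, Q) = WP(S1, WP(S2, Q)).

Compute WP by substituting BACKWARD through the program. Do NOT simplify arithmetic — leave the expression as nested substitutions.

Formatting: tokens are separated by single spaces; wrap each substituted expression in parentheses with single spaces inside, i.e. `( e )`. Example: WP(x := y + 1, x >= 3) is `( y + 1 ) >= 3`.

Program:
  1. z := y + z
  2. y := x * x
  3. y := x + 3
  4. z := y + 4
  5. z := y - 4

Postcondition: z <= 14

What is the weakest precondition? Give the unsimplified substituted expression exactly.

Answer: ( ( x + 3 ) - 4 ) <= 14

Derivation:
post: z <= 14
stmt 5: z := y - 4  -- replace 1 occurrence(s) of z with (y - 4)
  => ( y - 4 ) <= 14
stmt 4: z := y + 4  -- replace 0 occurrence(s) of z with (y + 4)
  => ( y - 4 ) <= 14
stmt 3: y := x + 3  -- replace 1 occurrence(s) of y with (x + 3)
  => ( ( x + 3 ) - 4 ) <= 14
stmt 2: y := x * x  -- replace 0 occurrence(s) of y with (x * x)
  => ( ( x + 3 ) - 4 ) <= 14
stmt 1: z := y + z  -- replace 0 occurrence(s) of z with (y + z)
  => ( ( x + 3 ) - 4 ) <= 14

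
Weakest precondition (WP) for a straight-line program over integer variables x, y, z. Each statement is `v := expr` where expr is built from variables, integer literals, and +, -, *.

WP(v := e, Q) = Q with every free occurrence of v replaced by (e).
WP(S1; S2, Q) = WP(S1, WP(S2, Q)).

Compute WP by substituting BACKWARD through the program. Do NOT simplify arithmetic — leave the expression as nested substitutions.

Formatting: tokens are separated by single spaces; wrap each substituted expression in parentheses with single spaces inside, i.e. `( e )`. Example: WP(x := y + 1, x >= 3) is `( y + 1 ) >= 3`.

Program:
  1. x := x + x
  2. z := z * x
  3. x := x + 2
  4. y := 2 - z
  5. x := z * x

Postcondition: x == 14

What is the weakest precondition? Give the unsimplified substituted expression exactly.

Answer: ( ( z * ( x + x ) ) * ( ( x + x ) + 2 ) ) == 14

Derivation:
post: x == 14
stmt 5: x := z * x  -- replace 1 occurrence(s) of x with (z * x)
  => ( z * x ) == 14
stmt 4: y := 2 - z  -- replace 0 occurrence(s) of y with (2 - z)
  => ( z * x ) == 14
stmt 3: x := x + 2  -- replace 1 occurrence(s) of x with (x + 2)
  => ( z * ( x + 2 ) ) == 14
stmt 2: z := z * x  -- replace 1 occurrence(s) of z with (z * x)
  => ( ( z * x ) * ( x + 2 ) ) == 14
stmt 1: x := x + x  -- replace 2 occurrence(s) of x with (x + x)
  => ( ( z * ( x + x ) ) * ( ( x + x ) + 2 ) ) == 14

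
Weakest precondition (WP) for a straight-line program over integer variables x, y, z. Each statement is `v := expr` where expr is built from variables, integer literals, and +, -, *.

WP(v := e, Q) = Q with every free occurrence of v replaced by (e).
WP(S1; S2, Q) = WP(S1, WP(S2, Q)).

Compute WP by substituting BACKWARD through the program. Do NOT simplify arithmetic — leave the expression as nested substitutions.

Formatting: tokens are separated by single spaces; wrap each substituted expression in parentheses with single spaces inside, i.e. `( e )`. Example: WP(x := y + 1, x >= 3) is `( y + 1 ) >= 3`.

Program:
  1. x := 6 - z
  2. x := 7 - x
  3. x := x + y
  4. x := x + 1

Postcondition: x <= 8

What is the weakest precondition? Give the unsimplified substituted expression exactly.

Answer: ( ( ( 7 - ( 6 - z ) ) + y ) + 1 ) <= 8

Derivation:
post: x <= 8
stmt 4: x := x + 1  -- replace 1 occurrence(s) of x with (x + 1)
  => ( x + 1 ) <= 8
stmt 3: x := x + y  -- replace 1 occurrence(s) of x with (x + y)
  => ( ( x + y ) + 1 ) <= 8
stmt 2: x := 7 - x  -- replace 1 occurrence(s) of x with (7 - x)
  => ( ( ( 7 - x ) + y ) + 1 ) <= 8
stmt 1: x := 6 - z  -- replace 1 occurrence(s) of x with (6 - z)
  => ( ( ( 7 - ( 6 - z ) ) + y ) + 1 ) <= 8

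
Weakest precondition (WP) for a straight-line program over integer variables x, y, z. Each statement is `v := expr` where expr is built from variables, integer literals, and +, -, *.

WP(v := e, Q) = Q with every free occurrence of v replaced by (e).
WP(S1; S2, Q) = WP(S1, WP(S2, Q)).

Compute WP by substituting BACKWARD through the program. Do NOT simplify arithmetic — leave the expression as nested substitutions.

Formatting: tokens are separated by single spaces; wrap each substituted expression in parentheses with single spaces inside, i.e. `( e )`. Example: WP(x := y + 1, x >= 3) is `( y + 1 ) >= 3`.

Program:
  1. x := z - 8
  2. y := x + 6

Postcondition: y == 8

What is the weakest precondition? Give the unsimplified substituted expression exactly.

post: y == 8
stmt 2: y := x + 6  -- replace 1 occurrence(s) of y with (x + 6)
  => ( x + 6 ) == 8
stmt 1: x := z - 8  -- replace 1 occurrence(s) of x with (z - 8)
  => ( ( z - 8 ) + 6 ) == 8

Answer: ( ( z - 8 ) + 6 ) == 8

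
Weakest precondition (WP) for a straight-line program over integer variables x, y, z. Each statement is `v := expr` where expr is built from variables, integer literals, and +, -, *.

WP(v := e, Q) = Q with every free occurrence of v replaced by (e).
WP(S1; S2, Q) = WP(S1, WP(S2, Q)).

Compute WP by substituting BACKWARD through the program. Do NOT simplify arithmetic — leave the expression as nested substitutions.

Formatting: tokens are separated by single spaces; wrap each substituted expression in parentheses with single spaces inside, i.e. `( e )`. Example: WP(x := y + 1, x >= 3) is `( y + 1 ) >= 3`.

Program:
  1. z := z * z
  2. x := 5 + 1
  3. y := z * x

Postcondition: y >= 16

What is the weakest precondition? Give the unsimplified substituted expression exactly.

post: y >= 16
stmt 3: y := z * x  -- replace 1 occurrence(s) of y with (z * x)
  => ( z * x ) >= 16
stmt 2: x := 5 + 1  -- replace 1 occurrence(s) of x with (5 + 1)
  => ( z * ( 5 + 1 ) ) >= 16
stmt 1: z := z * z  -- replace 1 occurrence(s) of z with (z * z)
  => ( ( z * z ) * ( 5 + 1 ) ) >= 16

Answer: ( ( z * z ) * ( 5 + 1 ) ) >= 16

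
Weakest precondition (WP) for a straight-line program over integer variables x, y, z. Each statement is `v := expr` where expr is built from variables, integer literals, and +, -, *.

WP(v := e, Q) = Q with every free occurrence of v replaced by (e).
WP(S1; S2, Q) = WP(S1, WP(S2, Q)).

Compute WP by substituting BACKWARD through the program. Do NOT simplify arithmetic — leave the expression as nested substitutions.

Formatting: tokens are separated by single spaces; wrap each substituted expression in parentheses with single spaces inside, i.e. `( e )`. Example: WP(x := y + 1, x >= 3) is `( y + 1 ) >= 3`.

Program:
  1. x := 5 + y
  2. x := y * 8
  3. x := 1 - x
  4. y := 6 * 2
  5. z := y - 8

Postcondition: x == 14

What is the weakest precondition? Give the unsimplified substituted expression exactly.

Answer: ( 1 - ( y * 8 ) ) == 14

Derivation:
post: x == 14
stmt 5: z := y - 8  -- replace 0 occurrence(s) of z with (y - 8)
  => x == 14
stmt 4: y := 6 * 2  -- replace 0 occurrence(s) of y with (6 * 2)
  => x == 14
stmt 3: x := 1 - x  -- replace 1 occurrence(s) of x with (1 - x)
  => ( 1 - x ) == 14
stmt 2: x := y * 8  -- replace 1 occurrence(s) of x with (y * 8)
  => ( 1 - ( y * 8 ) ) == 14
stmt 1: x := 5 + y  -- replace 0 occurrence(s) of x with (5 + y)
  => ( 1 - ( y * 8 ) ) == 14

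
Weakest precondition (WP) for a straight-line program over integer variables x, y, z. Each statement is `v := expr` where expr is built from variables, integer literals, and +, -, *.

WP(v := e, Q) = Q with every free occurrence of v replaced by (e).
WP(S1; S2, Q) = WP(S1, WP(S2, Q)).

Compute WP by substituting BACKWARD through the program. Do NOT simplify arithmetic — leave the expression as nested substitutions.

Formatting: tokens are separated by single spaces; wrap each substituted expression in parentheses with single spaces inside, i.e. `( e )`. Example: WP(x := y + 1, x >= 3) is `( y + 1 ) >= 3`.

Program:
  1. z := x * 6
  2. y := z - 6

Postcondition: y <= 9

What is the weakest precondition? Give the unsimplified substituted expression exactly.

post: y <= 9
stmt 2: y := z - 6  -- replace 1 occurrence(s) of y with (z - 6)
  => ( z - 6 ) <= 9
stmt 1: z := x * 6  -- replace 1 occurrence(s) of z with (x * 6)
  => ( ( x * 6 ) - 6 ) <= 9

Answer: ( ( x * 6 ) - 6 ) <= 9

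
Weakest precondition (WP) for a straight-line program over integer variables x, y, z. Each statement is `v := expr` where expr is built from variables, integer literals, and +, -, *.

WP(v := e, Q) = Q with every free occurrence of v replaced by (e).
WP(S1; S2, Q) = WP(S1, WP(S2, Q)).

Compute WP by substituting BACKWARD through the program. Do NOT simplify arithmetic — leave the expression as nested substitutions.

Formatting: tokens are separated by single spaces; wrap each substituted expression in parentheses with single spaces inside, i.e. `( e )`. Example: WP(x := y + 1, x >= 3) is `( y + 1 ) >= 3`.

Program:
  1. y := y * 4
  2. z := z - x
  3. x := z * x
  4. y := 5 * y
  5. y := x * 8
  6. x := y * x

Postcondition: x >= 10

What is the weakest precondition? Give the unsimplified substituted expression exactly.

Answer: ( ( ( ( z - x ) * x ) * 8 ) * ( ( z - x ) * x ) ) >= 10

Derivation:
post: x >= 10
stmt 6: x := y * x  -- replace 1 occurrence(s) of x with (y * x)
  => ( y * x ) >= 10
stmt 5: y := x * 8  -- replace 1 occurrence(s) of y with (x * 8)
  => ( ( x * 8 ) * x ) >= 10
stmt 4: y := 5 * y  -- replace 0 occurrence(s) of y with (5 * y)
  => ( ( x * 8 ) * x ) >= 10
stmt 3: x := z * x  -- replace 2 occurrence(s) of x with (z * x)
  => ( ( ( z * x ) * 8 ) * ( z * x ) ) >= 10
stmt 2: z := z - x  -- replace 2 occurrence(s) of z with (z - x)
  => ( ( ( ( z - x ) * x ) * 8 ) * ( ( z - x ) * x ) ) >= 10
stmt 1: y := y * 4  -- replace 0 occurrence(s) of y with (y * 4)
  => ( ( ( ( z - x ) * x ) * 8 ) * ( ( z - x ) * x ) ) >= 10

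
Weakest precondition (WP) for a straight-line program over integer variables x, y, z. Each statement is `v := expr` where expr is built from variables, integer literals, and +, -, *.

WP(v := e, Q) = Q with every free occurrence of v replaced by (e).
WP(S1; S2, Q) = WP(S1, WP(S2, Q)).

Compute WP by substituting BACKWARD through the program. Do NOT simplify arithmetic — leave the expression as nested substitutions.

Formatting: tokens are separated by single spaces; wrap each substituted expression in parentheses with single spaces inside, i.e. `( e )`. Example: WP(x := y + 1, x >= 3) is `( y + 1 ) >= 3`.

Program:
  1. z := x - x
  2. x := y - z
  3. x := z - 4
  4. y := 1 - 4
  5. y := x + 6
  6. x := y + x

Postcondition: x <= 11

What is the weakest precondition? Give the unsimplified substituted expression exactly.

post: x <= 11
stmt 6: x := y + x  -- replace 1 occurrence(s) of x with (y + x)
  => ( y + x ) <= 11
stmt 5: y := x + 6  -- replace 1 occurrence(s) of y with (x + 6)
  => ( ( x + 6 ) + x ) <= 11
stmt 4: y := 1 - 4  -- replace 0 occurrence(s) of y with (1 - 4)
  => ( ( x + 6 ) + x ) <= 11
stmt 3: x := z - 4  -- replace 2 occurrence(s) of x with (z - 4)
  => ( ( ( z - 4 ) + 6 ) + ( z - 4 ) ) <= 11
stmt 2: x := y - z  -- replace 0 occurrence(s) of x with (y - z)
  => ( ( ( z - 4 ) + 6 ) + ( z - 4 ) ) <= 11
stmt 1: z := x - x  -- replace 2 occurrence(s) of z with (x - x)
  => ( ( ( ( x - x ) - 4 ) + 6 ) + ( ( x - x ) - 4 ) ) <= 11

Answer: ( ( ( ( x - x ) - 4 ) + 6 ) + ( ( x - x ) - 4 ) ) <= 11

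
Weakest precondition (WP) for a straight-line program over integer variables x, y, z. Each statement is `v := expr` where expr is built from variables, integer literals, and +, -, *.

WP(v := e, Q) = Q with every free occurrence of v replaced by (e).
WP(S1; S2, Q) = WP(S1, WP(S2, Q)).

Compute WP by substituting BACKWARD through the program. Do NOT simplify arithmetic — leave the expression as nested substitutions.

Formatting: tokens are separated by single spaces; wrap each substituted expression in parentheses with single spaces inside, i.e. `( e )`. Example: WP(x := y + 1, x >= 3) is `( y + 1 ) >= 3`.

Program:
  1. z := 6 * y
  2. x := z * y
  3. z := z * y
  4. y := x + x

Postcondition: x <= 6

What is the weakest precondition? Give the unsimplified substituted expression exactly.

post: x <= 6
stmt 4: y := x + x  -- replace 0 occurrence(s) of y with (x + x)
  => x <= 6
stmt 3: z := z * y  -- replace 0 occurrence(s) of z with (z * y)
  => x <= 6
stmt 2: x := z * y  -- replace 1 occurrence(s) of x with (z * y)
  => ( z * y ) <= 6
stmt 1: z := 6 * y  -- replace 1 occurrence(s) of z with (6 * y)
  => ( ( 6 * y ) * y ) <= 6

Answer: ( ( 6 * y ) * y ) <= 6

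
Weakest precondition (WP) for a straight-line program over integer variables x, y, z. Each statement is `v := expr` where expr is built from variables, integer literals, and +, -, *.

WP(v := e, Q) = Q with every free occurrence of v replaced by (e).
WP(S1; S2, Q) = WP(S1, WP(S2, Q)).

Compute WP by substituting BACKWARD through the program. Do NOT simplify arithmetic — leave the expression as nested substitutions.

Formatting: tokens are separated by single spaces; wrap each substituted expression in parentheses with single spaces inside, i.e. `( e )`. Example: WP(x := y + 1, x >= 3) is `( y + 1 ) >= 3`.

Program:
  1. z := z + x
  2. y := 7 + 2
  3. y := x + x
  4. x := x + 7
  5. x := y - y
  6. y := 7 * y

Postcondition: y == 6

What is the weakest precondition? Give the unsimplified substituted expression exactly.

Answer: ( 7 * ( x + x ) ) == 6

Derivation:
post: y == 6
stmt 6: y := 7 * y  -- replace 1 occurrence(s) of y with (7 * y)
  => ( 7 * y ) == 6
stmt 5: x := y - y  -- replace 0 occurrence(s) of x with (y - y)
  => ( 7 * y ) == 6
stmt 4: x := x + 7  -- replace 0 occurrence(s) of x with (x + 7)
  => ( 7 * y ) == 6
stmt 3: y := x + x  -- replace 1 occurrence(s) of y with (x + x)
  => ( 7 * ( x + x ) ) == 6
stmt 2: y := 7 + 2  -- replace 0 occurrence(s) of y with (7 + 2)
  => ( 7 * ( x + x ) ) == 6
stmt 1: z := z + x  -- replace 0 occurrence(s) of z with (z + x)
  => ( 7 * ( x + x ) ) == 6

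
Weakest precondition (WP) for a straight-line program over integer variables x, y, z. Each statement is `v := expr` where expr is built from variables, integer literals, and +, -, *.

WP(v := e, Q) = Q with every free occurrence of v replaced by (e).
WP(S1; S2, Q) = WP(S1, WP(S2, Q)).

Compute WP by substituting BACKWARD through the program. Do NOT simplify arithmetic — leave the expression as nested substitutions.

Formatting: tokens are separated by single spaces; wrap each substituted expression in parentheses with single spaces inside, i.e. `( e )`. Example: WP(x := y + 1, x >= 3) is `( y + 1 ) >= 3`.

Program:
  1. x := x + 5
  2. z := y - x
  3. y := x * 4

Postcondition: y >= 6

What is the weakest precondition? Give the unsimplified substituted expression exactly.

Answer: ( ( x + 5 ) * 4 ) >= 6

Derivation:
post: y >= 6
stmt 3: y := x * 4  -- replace 1 occurrence(s) of y with (x * 4)
  => ( x * 4 ) >= 6
stmt 2: z := y - x  -- replace 0 occurrence(s) of z with (y - x)
  => ( x * 4 ) >= 6
stmt 1: x := x + 5  -- replace 1 occurrence(s) of x with (x + 5)
  => ( ( x + 5 ) * 4 ) >= 6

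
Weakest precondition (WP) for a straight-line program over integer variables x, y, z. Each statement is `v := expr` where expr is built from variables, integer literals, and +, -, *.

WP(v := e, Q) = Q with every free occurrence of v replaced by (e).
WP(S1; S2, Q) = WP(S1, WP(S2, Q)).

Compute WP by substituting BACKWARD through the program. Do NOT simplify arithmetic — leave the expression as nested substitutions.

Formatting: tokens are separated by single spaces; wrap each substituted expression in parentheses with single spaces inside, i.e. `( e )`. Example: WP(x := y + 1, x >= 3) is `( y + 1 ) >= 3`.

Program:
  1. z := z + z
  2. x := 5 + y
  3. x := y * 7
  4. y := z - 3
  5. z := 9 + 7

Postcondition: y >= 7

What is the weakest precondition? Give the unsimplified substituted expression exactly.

post: y >= 7
stmt 5: z := 9 + 7  -- replace 0 occurrence(s) of z with (9 + 7)
  => y >= 7
stmt 4: y := z - 3  -- replace 1 occurrence(s) of y with (z - 3)
  => ( z - 3 ) >= 7
stmt 3: x := y * 7  -- replace 0 occurrence(s) of x with (y * 7)
  => ( z - 3 ) >= 7
stmt 2: x := 5 + y  -- replace 0 occurrence(s) of x with (5 + y)
  => ( z - 3 ) >= 7
stmt 1: z := z + z  -- replace 1 occurrence(s) of z with (z + z)
  => ( ( z + z ) - 3 ) >= 7

Answer: ( ( z + z ) - 3 ) >= 7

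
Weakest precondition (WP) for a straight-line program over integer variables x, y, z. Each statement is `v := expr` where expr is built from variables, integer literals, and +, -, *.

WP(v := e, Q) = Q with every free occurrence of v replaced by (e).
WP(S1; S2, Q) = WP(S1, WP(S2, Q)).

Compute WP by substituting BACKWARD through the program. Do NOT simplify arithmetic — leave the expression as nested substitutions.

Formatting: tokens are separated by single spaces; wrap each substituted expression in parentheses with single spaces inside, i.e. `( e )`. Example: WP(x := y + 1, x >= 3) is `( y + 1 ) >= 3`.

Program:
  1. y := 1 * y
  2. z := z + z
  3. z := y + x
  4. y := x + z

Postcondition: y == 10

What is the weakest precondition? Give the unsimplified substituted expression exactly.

Answer: ( x + ( ( 1 * y ) + x ) ) == 10

Derivation:
post: y == 10
stmt 4: y := x + z  -- replace 1 occurrence(s) of y with (x + z)
  => ( x + z ) == 10
stmt 3: z := y + x  -- replace 1 occurrence(s) of z with (y + x)
  => ( x + ( y + x ) ) == 10
stmt 2: z := z + z  -- replace 0 occurrence(s) of z with (z + z)
  => ( x + ( y + x ) ) == 10
stmt 1: y := 1 * y  -- replace 1 occurrence(s) of y with (1 * y)
  => ( x + ( ( 1 * y ) + x ) ) == 10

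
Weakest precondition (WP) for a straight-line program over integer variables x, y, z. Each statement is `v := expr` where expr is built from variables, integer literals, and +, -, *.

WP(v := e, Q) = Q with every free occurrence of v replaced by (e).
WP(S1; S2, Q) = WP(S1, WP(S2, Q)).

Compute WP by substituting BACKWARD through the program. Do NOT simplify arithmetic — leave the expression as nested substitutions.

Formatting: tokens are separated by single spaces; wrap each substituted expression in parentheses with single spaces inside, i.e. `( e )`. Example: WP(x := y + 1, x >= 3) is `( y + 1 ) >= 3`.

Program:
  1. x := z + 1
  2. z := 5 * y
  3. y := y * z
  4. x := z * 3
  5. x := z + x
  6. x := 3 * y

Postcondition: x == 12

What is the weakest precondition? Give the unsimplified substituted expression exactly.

Answer: ( 3 * ( y * ( 5 * y ) ) ) == 12

Derivation:
post: x == 12
stmt 6: x := 3 * y  -- replace 1 occurrence(s) of x with (3 * y)
  => ( 3 * y ) == 12
stmt 5: x := z + x  -- replace 0 occurrence(s) of x with (z + x)
  => ( 3 * y ) == 12
stmt 4: x := z * 3  -- replace 0 occurrence(s) of x with (z * 3)
  => ( 3 * y ) == 12
stmt 3: y := y * z  -- replace 1 occurrence(s) of y with (y * z)
  => ( 3 * ( y * z ) ) == 12
stmt 2: z := 5 * y  -- replace 1 occurrence(s) of z with (5 * y)
  => ( 3 * ( y * ( 5 * y ) ) ) == 12
stmt 1: x := z + 1  -- replace 0 occurrence(s) of x with (z + 1)
  => ( 3 * ( y * ( 5 * y ) ) ) == 12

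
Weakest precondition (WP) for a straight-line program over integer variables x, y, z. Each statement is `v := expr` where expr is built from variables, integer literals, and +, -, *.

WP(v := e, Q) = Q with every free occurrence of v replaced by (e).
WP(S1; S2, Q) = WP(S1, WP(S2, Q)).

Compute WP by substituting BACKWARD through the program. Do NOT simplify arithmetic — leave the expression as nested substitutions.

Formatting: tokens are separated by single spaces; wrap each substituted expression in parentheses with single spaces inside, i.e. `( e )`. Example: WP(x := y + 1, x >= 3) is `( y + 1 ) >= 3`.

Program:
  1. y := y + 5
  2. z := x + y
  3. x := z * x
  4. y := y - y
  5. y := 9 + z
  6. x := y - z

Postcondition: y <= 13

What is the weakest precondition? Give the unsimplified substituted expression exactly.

Answer: ( 9 + ( x + ( y + 5 ) ) ) <= 13

Derivation:
post: y <= 13
stmt 6: x := y - z  -- replace 0 occurrence(s) of x with (y - z)
  => y <= 13
stmt 5: y := 9 + z  -- replace 1 occurrence(s) of y with (9 + z)
  => ( 9 + z ) <= 13
stmt 4: y := y - y  -- replace 0 occurrence(s) of y with (y - y)
  => ( 9 + z ) <= 13
stmt 3: x := z * x  -- replace 0 occurrence(s) of x with (z * x)
  => ( 9 + z ) <= 13
stmt 2: z := x + y  -- replace 1 occurrence(s) of z with (x + y)
  => ( 9 + ( x + y ) ) <= 13
stmt 1: y := y + 5  -- replace 1 occurrence(s) of y with (y + 5)
  => ( 9 + ( x + ( y + 5 ) ) ) <= 13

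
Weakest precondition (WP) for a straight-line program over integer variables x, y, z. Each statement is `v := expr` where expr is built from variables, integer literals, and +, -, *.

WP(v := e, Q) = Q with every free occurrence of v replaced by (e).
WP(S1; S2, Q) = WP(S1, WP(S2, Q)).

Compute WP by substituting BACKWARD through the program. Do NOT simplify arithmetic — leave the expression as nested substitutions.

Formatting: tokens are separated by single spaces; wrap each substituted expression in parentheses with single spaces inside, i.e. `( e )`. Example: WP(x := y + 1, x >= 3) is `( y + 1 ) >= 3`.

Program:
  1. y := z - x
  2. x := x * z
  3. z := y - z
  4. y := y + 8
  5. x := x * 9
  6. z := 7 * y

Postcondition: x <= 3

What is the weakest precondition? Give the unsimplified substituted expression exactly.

post: x <= 3
stmt 6: z := 7 * y  -- replace 0 occurrence(s) of z with (7 * y)
  => x <= 3
stmt 5: x := x * 9  -- replace 1 occurrence(s) of x with (x * 9)
  => ( x * 9 ) <= 3
stmt 4: y := y + 8  -- replace 0 occurrence(s) of y with (y + 8)
  => ( x * 9 ) <= 3
stmt 3: z := y - z  -- replace 0 occurrence(s) of z with (y - z)
  => ( x * 9 ) <= 3
stmt 2: x := x * z  -- replace 1 occurrence(s) of x with (x * z)
  => ( ( x * z ) * 9 ) <= 3
stmt 1: y := z - x  -- replace 0 occurrence(s) of y with (z - x)
  => ( ( x * z ) * 9 ) <= 3

Answer: ( ( x * z ) * 9 ) <= 3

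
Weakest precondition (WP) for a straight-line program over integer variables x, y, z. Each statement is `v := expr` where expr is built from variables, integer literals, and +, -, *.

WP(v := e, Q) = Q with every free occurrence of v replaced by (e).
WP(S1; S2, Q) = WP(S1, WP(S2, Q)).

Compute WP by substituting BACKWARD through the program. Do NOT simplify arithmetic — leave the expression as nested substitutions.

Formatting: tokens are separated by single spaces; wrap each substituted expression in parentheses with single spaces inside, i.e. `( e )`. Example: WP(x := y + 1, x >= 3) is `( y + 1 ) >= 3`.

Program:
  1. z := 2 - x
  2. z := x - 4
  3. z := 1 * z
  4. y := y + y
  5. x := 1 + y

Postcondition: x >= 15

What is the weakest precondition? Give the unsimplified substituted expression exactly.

Answer: ( 1 + ( y + y ) ) >= 15

Derivation:
post: x >= 15
stmt 5: x := 1 + y  -- replace 1 occurrence(s) of x with (1 + y)
  => ( 1 + y ) >= 15
stmt 4: y := y + y  -- replace 1 occurrence(s) of y with (y + y)
  => ( 1 + ( y + y ) ) >= 15
stmt 3: z := 1 * z  -- replace 0 occurrence(s) of z with (1 * z)
  => ( 1 + ( y + y ) ) >= 15
stmt 2: z := x - 4  -- replace 0 occurrence(s) of z with (x - 4)
  => ( 1 + ( y + y ) ) >= 15
stmt 1: z := 2 - x  -- replace 0 occurrence(s) of z with (2 - x)
  => ( 1 + ( y + y ) ) >= 15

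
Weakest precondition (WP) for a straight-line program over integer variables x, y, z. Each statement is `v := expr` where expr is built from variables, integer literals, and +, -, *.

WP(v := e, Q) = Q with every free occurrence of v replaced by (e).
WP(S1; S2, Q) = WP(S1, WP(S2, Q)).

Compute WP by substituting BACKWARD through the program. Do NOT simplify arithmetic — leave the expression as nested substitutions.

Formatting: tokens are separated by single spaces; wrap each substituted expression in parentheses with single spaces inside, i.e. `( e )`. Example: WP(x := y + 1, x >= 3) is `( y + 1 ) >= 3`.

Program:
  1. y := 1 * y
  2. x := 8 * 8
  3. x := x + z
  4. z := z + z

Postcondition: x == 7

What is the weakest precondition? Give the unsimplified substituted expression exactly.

Answer: ( ( 8 * 8 ) + z ) == 7

Derivation:
post: x == 7
stmt 4: z := z + z  -- replace 0 occurrence(s) of z with (z + z)
  => x == 7
stmt 3: x := x + z  -- replace 1 occurrence(s) of x with (x + z)
  => ( x + z ) == 7
stmt 2: x := 8 * 8  -- replace 1 occurrence(s) of x with (8 * 8)
  => ( ( 8 * 8 ) + z ) == 7
stmt 1: y := 1 * y  -- replace 0 occurrence(s) of y with (1 * y)
  => ( ( 8 * 8 ) + z ) == 7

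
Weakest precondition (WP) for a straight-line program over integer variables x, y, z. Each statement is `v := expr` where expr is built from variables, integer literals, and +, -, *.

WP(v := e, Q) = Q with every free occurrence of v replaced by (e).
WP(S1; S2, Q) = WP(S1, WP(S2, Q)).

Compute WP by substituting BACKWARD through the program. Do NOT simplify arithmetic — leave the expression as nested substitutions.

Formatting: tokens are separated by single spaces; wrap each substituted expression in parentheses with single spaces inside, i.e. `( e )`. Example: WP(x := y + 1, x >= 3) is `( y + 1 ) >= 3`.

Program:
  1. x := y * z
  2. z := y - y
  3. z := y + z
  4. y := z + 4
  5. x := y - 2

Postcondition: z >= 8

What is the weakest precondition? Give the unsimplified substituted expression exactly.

Answer: ( y + ( y - y ) ) >= 8

Derivation:
post: z >= 8
stmt 5: x := y - 2  -- replace 0 occurrence(s) of x with (y - 2)
  => z >= 8
stmt 4: y := z + 4  -- replace 0 occurrence(s) of y with (z + 4)
  => z >= 8
stmt 3: z := y + z  -- replace 1 occurrence(s) of z with (y + z)
  => ( y + z ) >= 8
stmt 2: z := y - y  -- replace 1 occurrence(s) of z with (y - y)
  => ( y + ( y - y ) ) >= 8
stmt 1: x := y * z  -- replace 0 occurrence(s) of x with (y * z)
  => ( y + ( y - y ) ) >= 8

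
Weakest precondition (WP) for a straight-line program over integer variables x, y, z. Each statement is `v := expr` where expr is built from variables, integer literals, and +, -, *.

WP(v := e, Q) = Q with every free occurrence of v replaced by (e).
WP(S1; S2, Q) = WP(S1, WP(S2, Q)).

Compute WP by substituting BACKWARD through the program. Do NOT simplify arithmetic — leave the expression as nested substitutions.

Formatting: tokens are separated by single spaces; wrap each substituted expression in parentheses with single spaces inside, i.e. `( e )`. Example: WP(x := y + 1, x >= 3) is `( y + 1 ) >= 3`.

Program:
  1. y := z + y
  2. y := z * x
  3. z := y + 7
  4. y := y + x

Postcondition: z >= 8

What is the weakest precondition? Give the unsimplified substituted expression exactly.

post: z >= 8
stmt 4: y := y + x  -- replace 0 occurrence(s) of y with (y + x)
  => z >= 8
stmt 3: z := y + 7  -- replace 1 occurrence(s) of z with (y + 7)
  => ( y + 7 ) >= 8
stmt 2: y := z * x  -- replace 1 occurrence(s) of y with (z * x)
  => ( ( z * x ) + 7 ) >= 8
stmt 1: y := z + y  -- replace 0 occurrence(s) of y with (z + y)
  => ( ( z * x ) + 7 ) >= 8

Answer: ( ( z * x ) + 7 ) >= 8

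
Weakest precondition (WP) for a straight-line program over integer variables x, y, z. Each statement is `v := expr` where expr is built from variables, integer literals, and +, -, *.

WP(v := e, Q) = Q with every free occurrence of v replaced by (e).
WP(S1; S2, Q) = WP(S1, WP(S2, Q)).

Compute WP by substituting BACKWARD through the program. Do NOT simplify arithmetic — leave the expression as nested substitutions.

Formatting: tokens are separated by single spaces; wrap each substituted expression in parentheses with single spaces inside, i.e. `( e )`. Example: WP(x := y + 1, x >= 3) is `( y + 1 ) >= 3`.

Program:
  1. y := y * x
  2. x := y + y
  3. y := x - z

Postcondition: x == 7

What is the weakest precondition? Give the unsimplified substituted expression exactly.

post: x == 7
stmt 3: y := x - z  -- replace 0 occurrence(s) of y with (x - z)
  => x == 7
stmt 2: x := y + y  -- replace 1 occurrence(s) of x with (y + y)
  => ( y + y ) == 7
stmt 1: y := y * x  -- replace 2 occurrence(s) of y with (y * x)
  => ( ( y * x ) + ( y * x ) ) == 7

Answer: ( ( y * x ) + ( y * x ) ) == 7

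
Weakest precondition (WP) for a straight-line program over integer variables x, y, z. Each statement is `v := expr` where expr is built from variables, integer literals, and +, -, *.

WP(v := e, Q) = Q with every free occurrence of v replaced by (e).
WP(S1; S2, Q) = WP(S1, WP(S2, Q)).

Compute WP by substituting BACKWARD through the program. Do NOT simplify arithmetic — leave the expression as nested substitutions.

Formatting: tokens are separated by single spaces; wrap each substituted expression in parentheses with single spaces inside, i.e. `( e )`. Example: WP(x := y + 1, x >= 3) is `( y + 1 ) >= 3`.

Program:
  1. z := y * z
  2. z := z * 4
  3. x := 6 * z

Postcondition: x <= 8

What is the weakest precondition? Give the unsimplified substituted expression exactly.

post: x <= 8
stmt 3: x := 6 * z  -- replace 1 occurrence(s) of x with (6 * z)
  => ( 6 * z ) <= 8
stmt 2: z := z * 4  -- replace 1 occurrence(s) of z with (z * 4)
  => ( 6 * ( z * 4 ) ) <= 8
stmt 1: z := y * z  -- replace 1 occurrence(s) of z with (y * z)
  => ( 6 * ( ( y * z ) * 4 ) ) <= 8

Answer: ( 6 * ( ( y * z ) * 4 ) ) <= 8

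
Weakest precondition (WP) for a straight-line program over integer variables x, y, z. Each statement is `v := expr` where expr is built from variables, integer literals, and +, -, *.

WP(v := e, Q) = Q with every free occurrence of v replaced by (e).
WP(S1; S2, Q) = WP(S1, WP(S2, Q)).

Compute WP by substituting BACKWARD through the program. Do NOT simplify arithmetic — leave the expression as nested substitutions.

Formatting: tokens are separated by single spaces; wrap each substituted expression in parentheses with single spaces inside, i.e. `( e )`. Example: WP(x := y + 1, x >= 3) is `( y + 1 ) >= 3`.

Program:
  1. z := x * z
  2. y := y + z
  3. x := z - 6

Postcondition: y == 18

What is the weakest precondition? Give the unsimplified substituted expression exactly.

Answer: ( y + ( x * z ) ) == 18

Derivation:
post: y == 18
stmt 3: x := z - 6  -- replace 0 occurrence(s) of x with (z - 6)
  => y == 18
stmt 2: y := y + z  -- replace 1 occurrence(s) of y with (y + z)
  => ( y + z ) == 18
stmt 1: z := x * z  -- replace 1 occurrence(s) of z with (x * z)
  => ( y + ( x * z ) ) == 18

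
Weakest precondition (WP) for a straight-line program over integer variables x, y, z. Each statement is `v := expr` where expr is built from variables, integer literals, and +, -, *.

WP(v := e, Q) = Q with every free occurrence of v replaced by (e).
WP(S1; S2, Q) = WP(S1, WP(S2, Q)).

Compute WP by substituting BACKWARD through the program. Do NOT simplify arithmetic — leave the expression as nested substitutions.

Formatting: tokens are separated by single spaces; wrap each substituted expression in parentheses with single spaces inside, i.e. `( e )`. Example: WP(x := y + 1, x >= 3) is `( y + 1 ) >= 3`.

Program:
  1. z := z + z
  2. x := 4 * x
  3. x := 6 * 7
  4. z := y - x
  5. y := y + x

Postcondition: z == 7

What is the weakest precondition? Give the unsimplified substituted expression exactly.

Answer: ( y - ( 6 * 7 ) ) == 7

Derivation:
post: z == 7
stmt 5: y := y + x  -- replace 0 occurrence(s) of y with (y + x)
  => z == 7
stmt 4: z := y - x  -- replace 1 occurrence(s) of z with (y - x)
  => ( y - x ) == 7
stmt 3: x := 6 * 7  -- replace 1 occurrence(s) of x with (6 * 7)
  => ( y - ( 6 * 7 ) ) == 7
stmt 2: x := 4 * x  -- replace 0 occurrence(s) of x with (4 * x)
  => ( y - ( 6 * 7 ) ) == 7
stmt 1: z := z + z  -- replace 0 occurrence(s) of z with (z + z)
  => ( y - ( 6 * 7 ) ) == 7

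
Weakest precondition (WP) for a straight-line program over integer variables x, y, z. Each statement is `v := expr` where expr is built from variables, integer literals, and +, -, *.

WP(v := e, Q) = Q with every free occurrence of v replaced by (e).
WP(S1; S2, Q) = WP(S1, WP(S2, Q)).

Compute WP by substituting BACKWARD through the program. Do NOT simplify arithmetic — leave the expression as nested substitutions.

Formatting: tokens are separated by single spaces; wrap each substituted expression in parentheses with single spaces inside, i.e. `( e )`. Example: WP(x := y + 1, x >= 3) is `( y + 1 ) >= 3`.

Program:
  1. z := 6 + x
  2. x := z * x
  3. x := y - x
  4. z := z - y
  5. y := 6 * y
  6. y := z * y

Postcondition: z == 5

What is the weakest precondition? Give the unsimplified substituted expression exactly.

Answer: ( ( 6 + x ) - y ) == 5

Derivation:
post: z == 5
stmt 6: y := z * y  -- replace 0 occurrence(s) of y with (z * y)
  => z == 5
stmt 5: y := 6 * y  -- replace 0 occurrence(s) of y with (6 * y)
  => z == 5
stmt 4: z := z - y  -- replace 1 occurrence(s) of z with (z - y)
  => ( z - y ) == 5
stmt 3: x := y - x  -- replace 0 occurrence(s) of x with (y - x)
  => ( z - y ) == 5
stmt 2: x := z * x  -- replace 0 occurrence(s) of x with (z * x)
  => ( z - y ) == 5
stmt 1: z := 6 + x  -- replace 1 occurrence(s) of z with (6 + x)
  => ( ( 6 + x ) - y ) == 5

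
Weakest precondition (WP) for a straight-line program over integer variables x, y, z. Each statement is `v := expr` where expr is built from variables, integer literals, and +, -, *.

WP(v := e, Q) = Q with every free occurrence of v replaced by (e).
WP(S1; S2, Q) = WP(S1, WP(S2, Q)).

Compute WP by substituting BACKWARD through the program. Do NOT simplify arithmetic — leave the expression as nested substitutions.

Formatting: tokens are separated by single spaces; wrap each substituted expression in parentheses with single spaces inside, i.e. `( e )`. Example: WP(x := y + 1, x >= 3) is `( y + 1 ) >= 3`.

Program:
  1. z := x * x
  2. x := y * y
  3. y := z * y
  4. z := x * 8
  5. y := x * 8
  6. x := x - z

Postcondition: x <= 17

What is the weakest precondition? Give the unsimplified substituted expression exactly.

post: x <= 17
stmt 6: x := x - z  -- replace 1 occurrence(s) of x with (x - z)
  => ( x - z ) <= 17
stmt 5: y := x * 8  -- replace 0 occurrence(s) of y with (x * 8)
  => ( x - z ) <= 17
stmt 4: z := x * 8  -- replace 1 occurrence(s) of z with (x * 8)
  => ( x - ( x * 8 ) ) <= 17
stmt 3: y := z * y  -- replace 0 occurrence(s) of y with (z * y)
  => ( x - ( x * 8 ) ) <= 17
stmt 2: x := y * y  -- replace 2 occurrence(s) of x with (y * y)
  => ( ( y * y ) - ( ( y * y ) * 8 ) ) <= 17
stmt 1: z := x * x  -- replace 0 occurrence(s) of z with (x * x)
  => ( ( y * y ) - ( ( y * y ) * 8 ) ) <= 17

Answer: ( ( y * y ) - ( ( y * y ) * 8 ) ) <= 17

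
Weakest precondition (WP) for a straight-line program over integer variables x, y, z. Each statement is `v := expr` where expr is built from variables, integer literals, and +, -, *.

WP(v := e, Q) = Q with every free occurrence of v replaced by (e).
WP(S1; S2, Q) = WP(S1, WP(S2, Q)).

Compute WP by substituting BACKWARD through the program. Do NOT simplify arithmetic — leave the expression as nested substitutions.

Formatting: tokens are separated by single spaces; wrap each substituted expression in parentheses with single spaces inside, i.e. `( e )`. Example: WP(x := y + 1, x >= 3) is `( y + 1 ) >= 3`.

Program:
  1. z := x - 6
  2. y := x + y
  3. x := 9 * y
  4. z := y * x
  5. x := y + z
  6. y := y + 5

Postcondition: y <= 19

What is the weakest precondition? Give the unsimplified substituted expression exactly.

Answer: ( ( x + y ) + 5 ) <= 19

Derivation:
post: y <= 19
stmt 6: y := y + 5  -- replace 1 occurrence(s) of y with (y + 5)
  => ( y + 5 ) <= 19
stmt 5: x := y + z  -- replace 0 occurrence(s) of x with (y + z)
  => ( y + 5 ) <= 19
stmt 4: z := y * x  -- replace 0 occurrence(s) of z with (y * x)
  => ( y + 5 ) <= 19
stmt 3: x := 9 * y  -- replace 0 occurrence(s) of x with (9 * y)
  => ( y + 5 ) <= 19
stmt 2: y := x + y  -- replace 1 occurrence(s) of y with (x + y)
  => ( ( x + y ) + 5 ) <= 19
stmt 1: z := x - 6  -- replace 0 occurrence(s) of z with (x - 6)
  => ( ( x + y ) + 5 ) <= 19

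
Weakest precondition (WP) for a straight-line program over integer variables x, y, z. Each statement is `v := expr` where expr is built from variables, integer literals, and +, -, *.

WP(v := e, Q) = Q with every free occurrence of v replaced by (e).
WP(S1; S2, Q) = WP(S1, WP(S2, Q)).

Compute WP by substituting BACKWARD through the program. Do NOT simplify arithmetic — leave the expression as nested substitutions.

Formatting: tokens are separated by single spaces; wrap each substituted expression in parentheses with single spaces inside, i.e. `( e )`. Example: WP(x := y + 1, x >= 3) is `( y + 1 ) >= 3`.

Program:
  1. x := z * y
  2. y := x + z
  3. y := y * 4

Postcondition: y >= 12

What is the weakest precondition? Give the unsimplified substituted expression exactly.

post: y >= 12
stmt 3: y := y * 4  -- replace 1 occurrence(s) of y with (y * 4)
  => ( y * 4 ) >= 12
stmt 2: y := x + z  -- replace 1 occurrence(s) of y with (x + z)
  => ( ( x + z ) * 4 ) >= 12
stmt 1: x := z * y  -- replace 1 occurrence(s) of x with (z * y)
  => ( ( ( z * y ) + z ) * 4 ) >= 12

Answer: ( ( ( z * y ) + z ) * 4 ) >= 12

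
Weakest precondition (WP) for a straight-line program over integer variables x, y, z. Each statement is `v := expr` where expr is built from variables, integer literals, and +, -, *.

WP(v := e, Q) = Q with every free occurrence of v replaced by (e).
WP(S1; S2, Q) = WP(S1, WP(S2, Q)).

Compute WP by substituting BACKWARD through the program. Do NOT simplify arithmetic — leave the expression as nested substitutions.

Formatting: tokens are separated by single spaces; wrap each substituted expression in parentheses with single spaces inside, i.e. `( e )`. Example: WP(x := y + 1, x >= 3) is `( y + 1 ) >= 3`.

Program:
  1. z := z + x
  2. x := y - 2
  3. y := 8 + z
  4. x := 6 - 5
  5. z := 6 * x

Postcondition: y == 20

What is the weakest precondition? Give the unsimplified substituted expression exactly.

Answer: ( 8 + ( z + x ) ) == 20

Derivation:
post: y == 20
stmt 5: z := 6 * x  -- replace 0 occurrence(s) of z with (6 * x)
  => y == 20
stmt 4: x := 6 - 5  -- replace 0 occurrence(s) of x with (6 - 5)
  => y == 20
stmt 3: y := 8 + z  -- replace 1 occurrence(s) of y with (8 + z)
  => ( 8 + z ) == 20
stmt 2: x := y - 2  -- replace 0 occurrence(s) of x with (y - 2)
  => ( 8 + z ) == 20
stmt 1: z := z + x  -- replace 1 occurrence(s) of z with (z + x)
  => ( 8 + ( z + x ) ) == 20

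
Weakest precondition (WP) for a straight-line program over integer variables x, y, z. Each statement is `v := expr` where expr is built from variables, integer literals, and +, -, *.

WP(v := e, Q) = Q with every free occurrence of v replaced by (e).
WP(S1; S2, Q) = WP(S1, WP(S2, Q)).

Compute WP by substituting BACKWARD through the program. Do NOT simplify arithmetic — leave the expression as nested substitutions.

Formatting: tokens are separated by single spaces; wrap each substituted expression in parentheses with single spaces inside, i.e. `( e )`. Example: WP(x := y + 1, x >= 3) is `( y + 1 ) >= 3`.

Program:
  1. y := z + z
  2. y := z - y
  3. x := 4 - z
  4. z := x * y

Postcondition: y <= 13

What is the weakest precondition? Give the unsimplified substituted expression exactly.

Answer: ( z - ( z + z ) ) <= 13

Derivation:
post: y <= 13
stmt 4: z := x * y  -- replace 0 occurrence(s) of z with (x * y)
  => y <= 13
stmt 3: x := 4 - z  -- replace 0 occurrence(s) of x with (4 - z)
  => y <= 13
stmt 2: y := z - y  -- replace 1 occurrence(s) of y with (z - y)
  => ( z - y ) <= 13
stmt 1: y := z + z  -- replace 1 occurrence(s) of y with (z + z)
  => ( z - ( z + z ) ) <= 13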